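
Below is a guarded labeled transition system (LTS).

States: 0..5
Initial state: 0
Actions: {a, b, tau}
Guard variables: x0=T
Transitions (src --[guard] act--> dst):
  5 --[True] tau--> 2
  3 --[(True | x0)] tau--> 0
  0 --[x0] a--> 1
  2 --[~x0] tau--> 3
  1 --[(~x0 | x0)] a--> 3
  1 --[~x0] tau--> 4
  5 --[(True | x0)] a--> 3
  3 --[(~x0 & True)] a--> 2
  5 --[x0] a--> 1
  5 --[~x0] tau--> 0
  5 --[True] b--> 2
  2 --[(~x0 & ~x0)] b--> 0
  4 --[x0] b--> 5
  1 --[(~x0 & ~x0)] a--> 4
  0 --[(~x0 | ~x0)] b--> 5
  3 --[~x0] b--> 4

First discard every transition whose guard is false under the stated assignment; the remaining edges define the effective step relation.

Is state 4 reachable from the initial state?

After dropping false guards: 8 live edges.
Layer 0: {0}
Layer 1: {1}  cumulative {0,1}
Layer 2: {3}  cumulative {0,1,3}
Reach set: {0,1,3}

Answer: UNREACHABLE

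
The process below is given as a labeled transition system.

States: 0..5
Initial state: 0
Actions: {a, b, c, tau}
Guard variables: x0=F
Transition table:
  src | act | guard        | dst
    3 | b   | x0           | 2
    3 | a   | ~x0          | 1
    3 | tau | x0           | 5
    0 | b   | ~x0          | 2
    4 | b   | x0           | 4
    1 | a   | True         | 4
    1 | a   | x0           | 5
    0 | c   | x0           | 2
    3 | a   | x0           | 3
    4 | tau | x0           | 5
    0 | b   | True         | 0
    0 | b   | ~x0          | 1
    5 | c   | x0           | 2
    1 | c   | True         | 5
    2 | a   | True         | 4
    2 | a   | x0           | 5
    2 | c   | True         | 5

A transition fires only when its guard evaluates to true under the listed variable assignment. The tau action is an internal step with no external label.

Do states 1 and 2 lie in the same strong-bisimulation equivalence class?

Answer: BISIMILAR

Working:
Bisimulation quotient by refinement:
  π0 = {{0,1,2,3,4,5}}
  π1 = {{0},{1,2},{3},{4,5}}
4 equivalence class(es) (converged in 2)
1∈{1,2}, 2∈{1,2}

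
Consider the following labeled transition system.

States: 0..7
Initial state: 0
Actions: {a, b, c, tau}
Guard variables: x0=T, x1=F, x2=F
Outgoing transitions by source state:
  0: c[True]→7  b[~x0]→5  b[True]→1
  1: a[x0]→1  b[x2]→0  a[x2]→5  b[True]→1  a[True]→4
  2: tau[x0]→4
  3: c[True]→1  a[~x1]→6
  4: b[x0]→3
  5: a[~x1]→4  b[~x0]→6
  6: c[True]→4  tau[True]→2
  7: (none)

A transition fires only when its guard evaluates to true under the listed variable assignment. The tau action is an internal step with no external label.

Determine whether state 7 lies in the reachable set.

After dropping false guards: 12 live edges.
L0 = {0}
L1 = {1,7}  now seen {0,1,7}
L2 = {4}  now seen {0,1,4,7}
L3 = {3}  now seen {0,1,3,4,7}
L4 = {6}  now seen {0,1,3,4,6,7}
L5 = {2}  now seen {0,1,2,3,4,6,7}
Reach set: {0,1,2,3,4,6,7}
witness 7: c

Answer: REACHABLE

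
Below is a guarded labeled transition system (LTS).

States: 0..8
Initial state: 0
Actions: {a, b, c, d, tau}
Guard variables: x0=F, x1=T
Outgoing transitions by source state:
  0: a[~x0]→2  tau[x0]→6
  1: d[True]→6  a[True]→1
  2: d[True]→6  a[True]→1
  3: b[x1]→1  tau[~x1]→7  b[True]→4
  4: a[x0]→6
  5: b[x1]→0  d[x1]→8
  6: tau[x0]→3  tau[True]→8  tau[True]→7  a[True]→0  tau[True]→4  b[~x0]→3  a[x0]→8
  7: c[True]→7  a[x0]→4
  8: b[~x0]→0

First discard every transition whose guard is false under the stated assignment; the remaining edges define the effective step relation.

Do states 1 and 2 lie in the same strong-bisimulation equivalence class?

Answer: BISIMILAR

Working:
Compute ~ classes (split until stable):
  P[0] = {{0,1,2,3,4,5,6,7,8}}
  P[1] = {{0},{1,2},{3,8},{4},{5},{6},{7}}
  P[2] = {{0},{1,2},{3},{4},{5},{6},{7},{8}}
Fixed point at round 3; 8 class(es).
[1]={1,2}  [2]={1,2}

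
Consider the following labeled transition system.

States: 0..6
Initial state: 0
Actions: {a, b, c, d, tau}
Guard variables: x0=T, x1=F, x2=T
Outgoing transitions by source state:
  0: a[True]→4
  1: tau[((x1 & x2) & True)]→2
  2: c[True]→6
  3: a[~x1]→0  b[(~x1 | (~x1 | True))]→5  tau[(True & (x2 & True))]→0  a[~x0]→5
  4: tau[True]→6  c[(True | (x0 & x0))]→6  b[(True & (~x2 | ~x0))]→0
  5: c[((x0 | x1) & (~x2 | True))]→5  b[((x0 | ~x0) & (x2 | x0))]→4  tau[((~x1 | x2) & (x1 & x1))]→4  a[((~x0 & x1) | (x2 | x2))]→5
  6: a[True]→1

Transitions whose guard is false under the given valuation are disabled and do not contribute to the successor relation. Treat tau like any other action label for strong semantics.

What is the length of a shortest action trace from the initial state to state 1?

Layered search for 1:
  depth 0: {0}
  depth 1: {4}
  depth 2: {6}
  depth 3: {1}
first hit 1 at d=3 via a·c·a

Answer: 3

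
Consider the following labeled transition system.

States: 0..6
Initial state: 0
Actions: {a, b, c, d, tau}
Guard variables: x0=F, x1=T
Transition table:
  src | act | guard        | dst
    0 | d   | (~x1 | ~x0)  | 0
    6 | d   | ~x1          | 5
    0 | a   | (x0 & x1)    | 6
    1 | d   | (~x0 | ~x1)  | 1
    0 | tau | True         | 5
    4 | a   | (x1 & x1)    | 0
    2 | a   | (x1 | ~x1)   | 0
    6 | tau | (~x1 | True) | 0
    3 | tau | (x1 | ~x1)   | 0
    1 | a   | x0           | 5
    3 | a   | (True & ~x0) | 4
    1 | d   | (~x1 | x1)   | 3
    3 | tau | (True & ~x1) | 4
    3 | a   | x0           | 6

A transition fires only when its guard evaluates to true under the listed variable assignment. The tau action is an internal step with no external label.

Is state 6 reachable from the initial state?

Answer: UNREACHABLE

Analysis:
Guard filter leaves 9 enabled edge(s).
depth 0: {0}
depth 1: {5}  now seen {0,5}
Reach set: {0,5}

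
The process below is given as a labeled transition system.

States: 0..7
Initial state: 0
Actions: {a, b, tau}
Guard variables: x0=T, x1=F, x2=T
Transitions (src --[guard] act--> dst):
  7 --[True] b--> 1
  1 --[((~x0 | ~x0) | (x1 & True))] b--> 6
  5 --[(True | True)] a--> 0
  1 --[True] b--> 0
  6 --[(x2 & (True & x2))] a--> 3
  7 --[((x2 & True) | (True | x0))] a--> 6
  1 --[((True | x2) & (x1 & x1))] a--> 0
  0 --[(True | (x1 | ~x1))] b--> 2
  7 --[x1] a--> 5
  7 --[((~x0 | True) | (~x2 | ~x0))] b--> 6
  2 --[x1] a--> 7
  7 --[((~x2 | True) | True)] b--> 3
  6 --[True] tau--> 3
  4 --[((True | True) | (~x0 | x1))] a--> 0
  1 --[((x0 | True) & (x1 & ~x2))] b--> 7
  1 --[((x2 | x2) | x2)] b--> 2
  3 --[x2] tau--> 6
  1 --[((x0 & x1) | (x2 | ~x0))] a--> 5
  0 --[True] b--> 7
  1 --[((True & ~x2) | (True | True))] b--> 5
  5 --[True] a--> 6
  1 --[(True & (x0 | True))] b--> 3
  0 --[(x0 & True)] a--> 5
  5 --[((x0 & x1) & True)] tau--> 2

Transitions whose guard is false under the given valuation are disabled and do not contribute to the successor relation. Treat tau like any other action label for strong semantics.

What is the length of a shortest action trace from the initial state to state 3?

Breadth-first toward 3:
  Layer 0: {0}
  Layer 1: {2,5,7}
  Layer 2: {1,3,6}
depth(3)=2, e.g. b·b

Answer: 2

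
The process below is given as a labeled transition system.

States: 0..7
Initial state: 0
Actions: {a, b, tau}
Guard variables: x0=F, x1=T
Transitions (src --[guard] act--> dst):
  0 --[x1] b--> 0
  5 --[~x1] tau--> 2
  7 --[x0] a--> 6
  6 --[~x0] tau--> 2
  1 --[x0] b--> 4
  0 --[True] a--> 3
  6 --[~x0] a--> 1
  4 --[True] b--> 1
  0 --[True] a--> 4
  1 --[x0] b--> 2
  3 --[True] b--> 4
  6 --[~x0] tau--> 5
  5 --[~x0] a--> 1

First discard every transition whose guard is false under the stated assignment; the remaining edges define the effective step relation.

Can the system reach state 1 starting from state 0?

Answer: REACHABLE

Trace:
After dropping false guards: 9 live edges.
L0 = {0}
L1 = {3,4}  cumulative {0,3,4}
L2 = {1}  cumulative {0,1,3,4}
R = {0,1,3,4}
Path to 1: a·b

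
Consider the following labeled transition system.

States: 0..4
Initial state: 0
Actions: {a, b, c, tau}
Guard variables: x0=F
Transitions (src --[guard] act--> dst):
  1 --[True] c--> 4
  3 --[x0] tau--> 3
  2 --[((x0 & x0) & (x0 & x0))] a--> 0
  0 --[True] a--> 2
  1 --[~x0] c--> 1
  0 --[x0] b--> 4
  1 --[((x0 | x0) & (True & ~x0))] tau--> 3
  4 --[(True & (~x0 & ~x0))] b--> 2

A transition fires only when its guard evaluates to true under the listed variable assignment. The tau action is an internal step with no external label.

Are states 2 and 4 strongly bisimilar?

Answer: NOT BISIMILAR

Working:
Bisimulation quotient by refinement:
  P[0] = {{0,1,2,3,4}}
  P[1] = {{0},{1},{2,3},{4}}
4 equivalence class(es) (converged in 2)
class of 2: {2,3}; class of 4: {4}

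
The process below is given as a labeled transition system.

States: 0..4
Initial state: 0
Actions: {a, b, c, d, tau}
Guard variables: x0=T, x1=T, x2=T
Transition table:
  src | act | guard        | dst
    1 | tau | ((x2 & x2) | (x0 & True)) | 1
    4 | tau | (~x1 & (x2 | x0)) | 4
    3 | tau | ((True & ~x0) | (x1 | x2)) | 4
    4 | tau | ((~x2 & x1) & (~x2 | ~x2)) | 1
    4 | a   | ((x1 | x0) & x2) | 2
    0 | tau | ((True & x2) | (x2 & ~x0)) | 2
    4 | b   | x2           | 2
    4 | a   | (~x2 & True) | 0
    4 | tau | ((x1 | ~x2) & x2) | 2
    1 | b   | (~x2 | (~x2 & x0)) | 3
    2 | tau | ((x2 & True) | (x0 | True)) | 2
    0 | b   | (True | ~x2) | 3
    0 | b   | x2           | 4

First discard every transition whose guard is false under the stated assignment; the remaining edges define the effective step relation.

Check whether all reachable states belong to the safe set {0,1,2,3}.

Safe = {0,1,2,3}
Reachable = {0,2,3,4}
  0: ok
  2: ok
  3: ok
  4: ✗ unsafe
counterexample path to 4: b

Answer: INVARIANT VIOLATED at state 4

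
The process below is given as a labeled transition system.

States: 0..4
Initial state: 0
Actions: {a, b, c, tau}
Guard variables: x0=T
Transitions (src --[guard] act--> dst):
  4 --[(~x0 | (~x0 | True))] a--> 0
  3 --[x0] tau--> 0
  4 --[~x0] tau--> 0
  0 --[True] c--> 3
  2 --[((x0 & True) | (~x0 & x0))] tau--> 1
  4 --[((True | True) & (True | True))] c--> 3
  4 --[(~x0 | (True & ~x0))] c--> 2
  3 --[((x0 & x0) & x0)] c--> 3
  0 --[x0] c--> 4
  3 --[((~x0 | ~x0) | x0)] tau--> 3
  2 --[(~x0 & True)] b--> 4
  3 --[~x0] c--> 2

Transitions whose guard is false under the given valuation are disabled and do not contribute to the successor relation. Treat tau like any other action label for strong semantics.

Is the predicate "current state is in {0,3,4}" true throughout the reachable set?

Answer: INVARIANT HOLDS

Trace:
Allowed set {0,3,4}
Reachable = {0,3,4}
  0: ok
  3: ok
  4: ok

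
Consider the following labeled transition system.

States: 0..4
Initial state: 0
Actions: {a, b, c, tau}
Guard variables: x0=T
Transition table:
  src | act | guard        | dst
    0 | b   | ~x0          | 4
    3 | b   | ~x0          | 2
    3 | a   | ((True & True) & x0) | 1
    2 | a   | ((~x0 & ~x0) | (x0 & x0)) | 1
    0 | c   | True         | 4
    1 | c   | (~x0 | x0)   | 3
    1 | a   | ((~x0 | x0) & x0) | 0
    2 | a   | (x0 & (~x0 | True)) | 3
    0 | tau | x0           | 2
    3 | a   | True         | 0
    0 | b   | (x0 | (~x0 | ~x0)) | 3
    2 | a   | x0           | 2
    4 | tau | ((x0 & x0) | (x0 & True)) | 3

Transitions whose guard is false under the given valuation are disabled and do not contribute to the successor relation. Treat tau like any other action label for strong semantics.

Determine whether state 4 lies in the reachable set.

Answer: REACHABLE

Analysis:
11 transition(s) survive guard evaluation.
Layer 0: {0}
Layer 1: {2,3,4}  total {0,2,3,4}
Layer 2: {1}  total {0,1,2,3,4}
Reachable = {0,1,2,3,4}
trace reaching 4: c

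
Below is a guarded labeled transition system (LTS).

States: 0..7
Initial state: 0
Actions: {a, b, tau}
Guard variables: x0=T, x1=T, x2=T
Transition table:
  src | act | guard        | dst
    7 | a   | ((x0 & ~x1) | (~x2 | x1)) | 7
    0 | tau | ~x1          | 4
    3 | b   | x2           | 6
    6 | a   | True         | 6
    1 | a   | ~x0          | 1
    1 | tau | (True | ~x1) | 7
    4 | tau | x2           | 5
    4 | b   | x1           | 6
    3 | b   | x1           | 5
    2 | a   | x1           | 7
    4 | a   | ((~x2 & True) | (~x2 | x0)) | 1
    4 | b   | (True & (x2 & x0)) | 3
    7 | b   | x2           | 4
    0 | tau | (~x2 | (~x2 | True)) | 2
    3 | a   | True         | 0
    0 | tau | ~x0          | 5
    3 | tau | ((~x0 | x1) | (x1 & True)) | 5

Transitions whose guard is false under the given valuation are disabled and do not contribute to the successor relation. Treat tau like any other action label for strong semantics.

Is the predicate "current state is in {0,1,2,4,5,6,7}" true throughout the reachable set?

Answer: INVARIANT VIOLATED at state 3

Working:
Inv-set: {0,1,2,4,5,6,7}
Reach set: {0,1,2,3,4,5,6,7}
  0: ✓
  1: ✓
  2: ✓
  3: ✗ unsafe
  4: ✓
  5: ✓
  6: ✓
  7: ✓
counterexample path to 3: tau·a·b·b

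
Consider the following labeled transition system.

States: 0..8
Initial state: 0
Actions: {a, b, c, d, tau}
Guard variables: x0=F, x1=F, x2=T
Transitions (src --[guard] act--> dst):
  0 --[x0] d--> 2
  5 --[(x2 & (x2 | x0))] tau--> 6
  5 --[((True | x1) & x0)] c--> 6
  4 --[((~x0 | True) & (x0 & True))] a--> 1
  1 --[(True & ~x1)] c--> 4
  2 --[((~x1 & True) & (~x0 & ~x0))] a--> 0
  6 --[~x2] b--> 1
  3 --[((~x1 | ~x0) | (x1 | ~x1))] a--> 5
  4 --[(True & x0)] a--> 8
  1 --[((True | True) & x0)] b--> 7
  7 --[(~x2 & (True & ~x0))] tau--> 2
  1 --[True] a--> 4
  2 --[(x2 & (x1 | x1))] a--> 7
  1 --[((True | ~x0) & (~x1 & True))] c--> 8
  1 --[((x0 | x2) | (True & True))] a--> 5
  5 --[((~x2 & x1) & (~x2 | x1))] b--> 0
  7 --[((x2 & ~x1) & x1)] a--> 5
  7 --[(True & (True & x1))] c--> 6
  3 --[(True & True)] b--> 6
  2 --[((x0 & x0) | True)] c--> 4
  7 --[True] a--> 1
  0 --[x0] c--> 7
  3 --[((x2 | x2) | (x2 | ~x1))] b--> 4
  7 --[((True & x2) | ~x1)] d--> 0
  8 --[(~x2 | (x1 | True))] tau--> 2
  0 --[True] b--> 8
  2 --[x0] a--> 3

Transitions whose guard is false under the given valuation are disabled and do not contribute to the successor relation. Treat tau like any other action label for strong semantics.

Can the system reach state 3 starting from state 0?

Answer: UNREACHABLE

Trace:
After dropping false guards: 14 live edges.
depth 0: {0}
depth 1: {8}  now seen {0,8}
depth 2: {2}  now seen {0,2,8}
depth 3: {4}  now seen {0,2,4,8}
Reachable = {0,2,4,8}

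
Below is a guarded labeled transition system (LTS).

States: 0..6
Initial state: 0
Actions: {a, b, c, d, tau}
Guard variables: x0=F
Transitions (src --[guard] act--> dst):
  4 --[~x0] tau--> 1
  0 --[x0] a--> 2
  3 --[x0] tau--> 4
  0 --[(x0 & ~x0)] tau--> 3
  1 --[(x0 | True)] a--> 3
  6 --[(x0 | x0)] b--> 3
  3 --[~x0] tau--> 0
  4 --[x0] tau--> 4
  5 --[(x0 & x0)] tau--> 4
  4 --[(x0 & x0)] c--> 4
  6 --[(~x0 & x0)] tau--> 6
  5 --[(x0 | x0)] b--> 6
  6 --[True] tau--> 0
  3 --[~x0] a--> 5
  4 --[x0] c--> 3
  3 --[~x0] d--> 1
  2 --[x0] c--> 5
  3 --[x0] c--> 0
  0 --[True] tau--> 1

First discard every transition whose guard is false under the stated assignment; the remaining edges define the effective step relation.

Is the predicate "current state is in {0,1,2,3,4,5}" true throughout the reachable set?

Answer: INVARIANT HOLDS

Working:
Inv-set: {0,1,2,3,4,5}
R = {0,1,3,5}
  0: ✓
  1: ✓
  3: ✓
  5: ✓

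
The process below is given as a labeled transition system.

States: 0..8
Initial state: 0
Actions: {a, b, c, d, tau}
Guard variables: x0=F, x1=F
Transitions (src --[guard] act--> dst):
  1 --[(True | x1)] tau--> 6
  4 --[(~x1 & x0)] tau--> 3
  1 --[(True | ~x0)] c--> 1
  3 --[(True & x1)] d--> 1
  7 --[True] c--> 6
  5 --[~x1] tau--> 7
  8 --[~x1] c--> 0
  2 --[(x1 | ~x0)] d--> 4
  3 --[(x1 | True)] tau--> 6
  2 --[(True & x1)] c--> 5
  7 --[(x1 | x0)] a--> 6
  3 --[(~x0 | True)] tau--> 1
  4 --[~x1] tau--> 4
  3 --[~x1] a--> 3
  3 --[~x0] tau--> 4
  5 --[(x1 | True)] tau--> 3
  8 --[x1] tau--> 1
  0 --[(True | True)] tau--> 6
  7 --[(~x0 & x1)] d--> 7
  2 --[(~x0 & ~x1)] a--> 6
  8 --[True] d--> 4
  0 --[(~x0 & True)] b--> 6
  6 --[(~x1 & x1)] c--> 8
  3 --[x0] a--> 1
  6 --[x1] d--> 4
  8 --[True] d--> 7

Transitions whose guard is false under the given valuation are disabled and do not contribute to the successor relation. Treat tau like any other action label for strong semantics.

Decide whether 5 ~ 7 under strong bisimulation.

Answer: NOT BISIMILAR

Trace:
Bisimulation quotient by refinement:
  π0 = {{0,1,2,3,4,5,6,7,8}}
  π1 = {{0},{1},{2},{3},{4,5},{6},{7},{8}}
  π2 = {{0},{1},{2},{3},{4},{5},{6},{7},{8}}
stable after 3 split(s): 9 block(s)
5∈{5}, 7∈{7}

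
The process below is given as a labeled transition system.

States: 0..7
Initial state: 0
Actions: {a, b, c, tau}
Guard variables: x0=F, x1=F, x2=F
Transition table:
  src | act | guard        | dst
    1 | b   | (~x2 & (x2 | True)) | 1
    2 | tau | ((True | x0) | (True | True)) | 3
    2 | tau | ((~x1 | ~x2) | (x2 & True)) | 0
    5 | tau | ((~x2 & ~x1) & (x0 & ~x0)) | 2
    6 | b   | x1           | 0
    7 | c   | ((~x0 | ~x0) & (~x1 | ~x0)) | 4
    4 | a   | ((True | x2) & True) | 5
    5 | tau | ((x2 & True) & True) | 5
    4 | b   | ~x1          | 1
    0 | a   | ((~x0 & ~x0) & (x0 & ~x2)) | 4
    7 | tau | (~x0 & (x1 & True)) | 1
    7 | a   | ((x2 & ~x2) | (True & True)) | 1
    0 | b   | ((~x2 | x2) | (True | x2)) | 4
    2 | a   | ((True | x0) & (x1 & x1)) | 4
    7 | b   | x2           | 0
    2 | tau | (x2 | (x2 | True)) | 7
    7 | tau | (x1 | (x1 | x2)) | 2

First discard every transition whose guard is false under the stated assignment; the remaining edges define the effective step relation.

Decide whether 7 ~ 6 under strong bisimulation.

Answer: NOT BISIMILAR

Trace:
Compute ~ classes (split until stable):
  P[0] = {{0,1,2,3,4,5,6,7}}
  P[1] = {{0,1},{2},{3,5,6},{4},{7}}
  P[2] = {{0},{1},{2},{3,5,6},{4},{7}}
stable after 3 split(s): 6 block(s)
class of 7: {7}; class of 6: {3,5,6}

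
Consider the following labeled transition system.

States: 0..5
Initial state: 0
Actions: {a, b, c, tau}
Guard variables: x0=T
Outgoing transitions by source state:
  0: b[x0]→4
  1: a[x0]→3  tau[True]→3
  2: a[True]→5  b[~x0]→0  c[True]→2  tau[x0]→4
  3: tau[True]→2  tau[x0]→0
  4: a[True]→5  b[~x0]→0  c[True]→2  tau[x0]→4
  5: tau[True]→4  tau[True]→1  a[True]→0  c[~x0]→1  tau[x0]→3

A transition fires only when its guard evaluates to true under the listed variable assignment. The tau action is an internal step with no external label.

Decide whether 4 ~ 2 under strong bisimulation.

Bisimulation quotient by refinement:
  P[0] = {{0,1,2,3,4,5}}
  P[1] = {{0},{1,5},{2,4},{3}}
  P[2] = {{0},{1},{2,4},{3},{5}}
stable after 3 split(s): 5 block(s)
[4]={2,4}  [2]={2,4}

Answer: BISIMILAR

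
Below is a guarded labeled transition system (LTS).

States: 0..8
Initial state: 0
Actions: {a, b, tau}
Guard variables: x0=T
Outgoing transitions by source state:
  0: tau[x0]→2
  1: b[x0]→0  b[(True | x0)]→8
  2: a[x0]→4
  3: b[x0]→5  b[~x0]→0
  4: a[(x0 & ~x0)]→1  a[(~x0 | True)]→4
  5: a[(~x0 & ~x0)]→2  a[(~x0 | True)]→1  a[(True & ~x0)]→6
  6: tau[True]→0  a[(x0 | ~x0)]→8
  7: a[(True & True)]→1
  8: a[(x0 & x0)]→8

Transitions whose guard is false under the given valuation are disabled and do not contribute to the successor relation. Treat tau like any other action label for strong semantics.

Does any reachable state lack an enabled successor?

Answer: DEADLOCK-FREE

Working:
Reachable = {0,2,4}
  0: tau→2  [1 exit(s)]
  2: a→4  [1 exit(s)]
  4: a→4  [1 exit(s)]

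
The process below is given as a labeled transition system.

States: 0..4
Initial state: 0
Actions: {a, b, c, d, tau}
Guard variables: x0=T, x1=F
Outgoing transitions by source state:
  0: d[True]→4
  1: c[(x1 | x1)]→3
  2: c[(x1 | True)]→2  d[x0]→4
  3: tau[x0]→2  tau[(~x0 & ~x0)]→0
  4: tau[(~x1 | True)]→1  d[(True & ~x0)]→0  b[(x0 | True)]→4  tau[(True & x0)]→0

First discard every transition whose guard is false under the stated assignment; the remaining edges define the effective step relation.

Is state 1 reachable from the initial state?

7 transition(s) survive guard evaluation.
Layer 0: {0}
Layer 1: {4}  total {0,4}
Layer 2: {1}  total {0,1,4}
Reach set: {0,1,4}
trace reaching 1: d·tau

Answer: REACHABLE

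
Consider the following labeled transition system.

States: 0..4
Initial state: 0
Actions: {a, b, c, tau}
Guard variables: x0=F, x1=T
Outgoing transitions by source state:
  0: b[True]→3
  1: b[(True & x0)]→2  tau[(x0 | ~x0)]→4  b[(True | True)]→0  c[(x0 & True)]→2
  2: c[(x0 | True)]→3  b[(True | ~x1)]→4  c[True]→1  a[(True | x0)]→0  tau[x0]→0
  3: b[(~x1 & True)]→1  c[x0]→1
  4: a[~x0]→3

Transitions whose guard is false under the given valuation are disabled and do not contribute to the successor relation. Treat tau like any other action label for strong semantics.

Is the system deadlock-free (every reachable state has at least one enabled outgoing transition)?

Answer: DEADLOCK at state 3

Working:
R = {0,3}
  0: b→3  [1 exit(s)]
  3: ∅  [no exit]
trace reaching 3: b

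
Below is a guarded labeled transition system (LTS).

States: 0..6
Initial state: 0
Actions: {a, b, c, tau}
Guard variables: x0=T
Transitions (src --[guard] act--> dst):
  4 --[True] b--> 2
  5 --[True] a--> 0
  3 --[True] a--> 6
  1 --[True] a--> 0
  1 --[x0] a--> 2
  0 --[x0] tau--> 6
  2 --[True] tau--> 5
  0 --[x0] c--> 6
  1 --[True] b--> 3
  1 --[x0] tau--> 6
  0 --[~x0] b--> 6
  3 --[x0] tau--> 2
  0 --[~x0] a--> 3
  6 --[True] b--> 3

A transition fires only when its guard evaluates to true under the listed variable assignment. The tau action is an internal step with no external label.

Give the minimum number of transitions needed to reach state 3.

Answer: 2

Analysis:
Layered search for 3:
  Layer 0: {0}
  Layer 1: {6}
  Layer 2: {3}
first hit 3 at d=2 via c·b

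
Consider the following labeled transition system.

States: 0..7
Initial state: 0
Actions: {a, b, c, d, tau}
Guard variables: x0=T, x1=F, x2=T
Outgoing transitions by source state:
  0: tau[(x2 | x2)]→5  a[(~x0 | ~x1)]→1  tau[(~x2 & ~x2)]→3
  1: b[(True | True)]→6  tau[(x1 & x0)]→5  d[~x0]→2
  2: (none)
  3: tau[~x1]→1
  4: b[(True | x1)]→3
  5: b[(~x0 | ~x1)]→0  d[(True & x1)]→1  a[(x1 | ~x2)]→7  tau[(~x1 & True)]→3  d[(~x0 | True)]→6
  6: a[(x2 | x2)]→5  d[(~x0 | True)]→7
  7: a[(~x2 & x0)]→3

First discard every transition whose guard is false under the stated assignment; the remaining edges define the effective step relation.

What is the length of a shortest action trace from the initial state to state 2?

Layered search for 2:
  depth 0: {0}
  depth 1: {1,5}
  depth 2: {3,6}
  depth 3: {7}
2 never appears.

Answer: UNREACHABLE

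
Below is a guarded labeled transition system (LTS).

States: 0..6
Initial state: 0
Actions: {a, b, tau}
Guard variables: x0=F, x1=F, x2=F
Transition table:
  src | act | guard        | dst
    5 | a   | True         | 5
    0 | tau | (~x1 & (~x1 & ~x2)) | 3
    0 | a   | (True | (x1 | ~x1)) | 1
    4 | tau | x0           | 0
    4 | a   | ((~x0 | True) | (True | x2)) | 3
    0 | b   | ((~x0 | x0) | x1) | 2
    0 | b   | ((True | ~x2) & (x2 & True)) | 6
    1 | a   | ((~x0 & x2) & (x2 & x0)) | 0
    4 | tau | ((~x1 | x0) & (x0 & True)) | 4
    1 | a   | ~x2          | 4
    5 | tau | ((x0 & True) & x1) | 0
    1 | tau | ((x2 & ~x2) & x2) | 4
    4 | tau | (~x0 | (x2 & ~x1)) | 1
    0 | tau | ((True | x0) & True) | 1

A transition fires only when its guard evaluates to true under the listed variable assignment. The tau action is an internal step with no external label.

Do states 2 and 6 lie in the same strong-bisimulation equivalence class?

Answer: BISIMILAR

Trace:
Compute ~ classes (split until stable):
  π0 = {{0,1,2,3,4,5,6}}
  π1 = {{0},{1,5},{2,3,6},{4}}
  π2 = {{0},{1},{2,3,6},{4},{5}}
5 equivalence class(es) (converged in 3)
2∈{2,3,6}, 6∈{2,3,6}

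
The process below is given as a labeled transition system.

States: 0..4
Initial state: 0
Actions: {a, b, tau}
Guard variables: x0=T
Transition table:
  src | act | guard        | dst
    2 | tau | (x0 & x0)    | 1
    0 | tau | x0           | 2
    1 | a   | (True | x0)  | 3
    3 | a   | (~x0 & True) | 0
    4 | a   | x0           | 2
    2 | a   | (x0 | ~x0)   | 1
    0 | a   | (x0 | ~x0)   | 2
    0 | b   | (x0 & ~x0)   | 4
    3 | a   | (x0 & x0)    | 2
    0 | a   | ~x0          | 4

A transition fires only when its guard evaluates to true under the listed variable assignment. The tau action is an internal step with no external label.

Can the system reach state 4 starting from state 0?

After dropping false guards: 7 live edges.
depth 0: {0}
depth 1: {2}  total {0,2}
depth 2: {1}  total {0,1,2}
depth 3: {3}  total {0,1,2,3}
Reachable = {0,1,2,3}

Answer: UNREACHABLE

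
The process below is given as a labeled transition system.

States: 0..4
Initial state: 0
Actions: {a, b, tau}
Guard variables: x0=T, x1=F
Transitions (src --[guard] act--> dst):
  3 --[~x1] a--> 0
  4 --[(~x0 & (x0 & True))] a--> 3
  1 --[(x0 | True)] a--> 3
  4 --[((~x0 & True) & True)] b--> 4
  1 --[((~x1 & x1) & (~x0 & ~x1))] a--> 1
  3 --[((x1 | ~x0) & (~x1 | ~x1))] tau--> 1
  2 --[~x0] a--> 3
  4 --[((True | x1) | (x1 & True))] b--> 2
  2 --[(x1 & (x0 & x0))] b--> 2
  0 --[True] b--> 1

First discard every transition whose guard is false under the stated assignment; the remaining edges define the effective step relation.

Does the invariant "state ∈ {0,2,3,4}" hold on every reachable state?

Inv-set: {0,2,3,4}
Reachable = {0,1,3}
  0: ✓
  1: VIOLATES
  3: ✓
witness against invariant: b → 1

Answer: INVARIANT VIOLATED at state 1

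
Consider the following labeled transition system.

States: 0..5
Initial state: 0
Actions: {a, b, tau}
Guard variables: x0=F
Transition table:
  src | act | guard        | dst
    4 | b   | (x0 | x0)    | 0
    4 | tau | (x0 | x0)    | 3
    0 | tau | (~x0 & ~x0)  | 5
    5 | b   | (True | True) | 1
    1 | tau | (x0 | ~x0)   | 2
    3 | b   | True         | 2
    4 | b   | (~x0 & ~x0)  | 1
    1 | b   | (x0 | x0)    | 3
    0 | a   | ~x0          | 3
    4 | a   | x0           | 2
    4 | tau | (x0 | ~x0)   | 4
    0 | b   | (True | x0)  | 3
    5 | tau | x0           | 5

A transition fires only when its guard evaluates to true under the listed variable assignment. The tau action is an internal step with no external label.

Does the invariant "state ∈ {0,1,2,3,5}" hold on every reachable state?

Answer: INVARIANT HOLDS

Analysis:
Safe = {0,1,2,3,5}
R = {0,1,2,3,5}
  0: ✓
  1: ✓
  2: ✓
  3: ✓
  5: ✓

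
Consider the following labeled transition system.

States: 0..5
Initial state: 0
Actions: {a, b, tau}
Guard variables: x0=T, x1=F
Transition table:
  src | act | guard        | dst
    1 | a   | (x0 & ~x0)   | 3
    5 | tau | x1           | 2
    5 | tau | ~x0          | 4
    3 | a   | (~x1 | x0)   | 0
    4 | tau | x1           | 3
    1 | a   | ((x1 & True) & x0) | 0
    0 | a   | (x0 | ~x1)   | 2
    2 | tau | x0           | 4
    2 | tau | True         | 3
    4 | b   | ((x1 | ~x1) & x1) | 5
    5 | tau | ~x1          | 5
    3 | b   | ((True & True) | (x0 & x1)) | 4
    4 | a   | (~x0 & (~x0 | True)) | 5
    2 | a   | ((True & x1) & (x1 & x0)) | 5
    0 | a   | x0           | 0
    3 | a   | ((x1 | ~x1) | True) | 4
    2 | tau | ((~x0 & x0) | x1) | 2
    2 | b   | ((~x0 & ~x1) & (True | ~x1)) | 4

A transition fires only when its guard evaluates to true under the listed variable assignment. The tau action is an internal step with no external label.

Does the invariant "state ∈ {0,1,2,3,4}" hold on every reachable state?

Safe = {0,1,2,3,4}
Reachable = {0,2,3,4}
  0: safe
  2: safe
  3: safe
  4: safe

Answer: INVARIANT HOLDS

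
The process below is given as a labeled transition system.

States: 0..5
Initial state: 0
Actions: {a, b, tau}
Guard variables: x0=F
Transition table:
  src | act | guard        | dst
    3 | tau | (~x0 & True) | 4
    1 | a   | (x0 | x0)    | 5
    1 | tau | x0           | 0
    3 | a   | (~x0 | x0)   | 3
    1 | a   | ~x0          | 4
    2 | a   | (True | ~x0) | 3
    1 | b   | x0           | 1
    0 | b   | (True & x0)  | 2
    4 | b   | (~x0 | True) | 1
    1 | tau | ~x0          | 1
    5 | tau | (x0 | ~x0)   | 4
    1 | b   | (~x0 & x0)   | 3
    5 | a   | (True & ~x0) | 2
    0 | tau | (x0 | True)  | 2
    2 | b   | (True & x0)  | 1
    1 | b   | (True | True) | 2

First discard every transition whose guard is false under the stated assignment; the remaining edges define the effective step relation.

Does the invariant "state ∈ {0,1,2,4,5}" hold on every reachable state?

Answer: INVARIANT VIOLATED at state 3

Working:
Safe = {0,1,2,4,5}
R = {0,1,2,3,4}
  0: ✓
  1: ✓
  2: ✓
  3: ✗ unsafe
  4: ✓
witness against invariant: tau·a → 3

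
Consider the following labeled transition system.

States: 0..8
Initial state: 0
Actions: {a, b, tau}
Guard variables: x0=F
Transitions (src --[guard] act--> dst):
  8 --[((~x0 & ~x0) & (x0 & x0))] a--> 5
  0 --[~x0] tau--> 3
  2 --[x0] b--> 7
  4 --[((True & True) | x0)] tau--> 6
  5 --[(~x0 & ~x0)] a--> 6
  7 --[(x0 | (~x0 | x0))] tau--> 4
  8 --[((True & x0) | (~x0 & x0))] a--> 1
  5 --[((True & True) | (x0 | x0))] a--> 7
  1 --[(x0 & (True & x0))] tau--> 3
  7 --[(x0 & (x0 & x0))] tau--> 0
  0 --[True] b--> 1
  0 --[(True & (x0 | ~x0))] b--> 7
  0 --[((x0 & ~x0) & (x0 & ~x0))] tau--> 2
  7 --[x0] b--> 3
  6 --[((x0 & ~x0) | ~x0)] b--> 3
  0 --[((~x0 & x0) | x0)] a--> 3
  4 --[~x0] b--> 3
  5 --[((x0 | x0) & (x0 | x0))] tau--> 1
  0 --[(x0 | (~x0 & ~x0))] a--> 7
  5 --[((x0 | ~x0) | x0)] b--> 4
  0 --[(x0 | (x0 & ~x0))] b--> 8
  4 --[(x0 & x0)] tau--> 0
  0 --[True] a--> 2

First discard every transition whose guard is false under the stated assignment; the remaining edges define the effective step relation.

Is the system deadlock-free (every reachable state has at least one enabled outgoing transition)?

Reachable = {0,1,2,3,4,6,7}
  0: a→2  a→7  b→1  b→7  tau→3  [deg 5]
  1: ∅  [STUCK]
  2: ∅  [STUCK]
  3: ∅  [STUCK]
  4: b→3  tau→6  [deg 2]
  6: b→3  [deg 1]
  7: tau→4  [deg 1]
Path to 1: b

Answer: DEADLOCK at state 1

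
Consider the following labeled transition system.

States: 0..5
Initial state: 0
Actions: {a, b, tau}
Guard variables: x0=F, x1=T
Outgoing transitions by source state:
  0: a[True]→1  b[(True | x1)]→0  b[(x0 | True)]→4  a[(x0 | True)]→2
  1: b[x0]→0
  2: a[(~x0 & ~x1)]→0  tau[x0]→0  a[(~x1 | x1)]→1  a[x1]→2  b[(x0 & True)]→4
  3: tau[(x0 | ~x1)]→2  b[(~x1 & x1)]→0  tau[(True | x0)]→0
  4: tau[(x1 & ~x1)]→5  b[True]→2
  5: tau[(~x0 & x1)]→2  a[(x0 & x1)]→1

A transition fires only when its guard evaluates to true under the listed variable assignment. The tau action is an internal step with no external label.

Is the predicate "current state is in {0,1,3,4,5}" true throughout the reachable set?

Inv-set: {0,1,3,4,5}
Reachable = {0,1,2,4}
  0: ✓
  1: ✓
  2: outside
  4: ✓
reach 2 via a — violates

Answer: INVARIANT VIOLATED at state 2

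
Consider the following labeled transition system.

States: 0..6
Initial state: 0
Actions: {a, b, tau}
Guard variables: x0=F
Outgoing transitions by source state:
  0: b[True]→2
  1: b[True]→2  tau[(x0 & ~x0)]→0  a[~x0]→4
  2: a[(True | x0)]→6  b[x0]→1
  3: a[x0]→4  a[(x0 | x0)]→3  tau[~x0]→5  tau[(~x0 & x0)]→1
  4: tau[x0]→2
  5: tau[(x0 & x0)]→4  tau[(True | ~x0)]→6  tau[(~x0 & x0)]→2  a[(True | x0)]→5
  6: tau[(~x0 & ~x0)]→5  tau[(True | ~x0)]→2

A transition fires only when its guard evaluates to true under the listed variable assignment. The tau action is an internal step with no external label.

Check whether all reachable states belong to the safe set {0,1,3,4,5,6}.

Answer: INVARIANT VIOLATED at state 2

Working:
Safe = {0,1,3,4,5,6}
Reachable = {0,2,5,6}
  0: ok
  2: VIOLATES
  5: ok
  6: ok
counterexample path to 2: b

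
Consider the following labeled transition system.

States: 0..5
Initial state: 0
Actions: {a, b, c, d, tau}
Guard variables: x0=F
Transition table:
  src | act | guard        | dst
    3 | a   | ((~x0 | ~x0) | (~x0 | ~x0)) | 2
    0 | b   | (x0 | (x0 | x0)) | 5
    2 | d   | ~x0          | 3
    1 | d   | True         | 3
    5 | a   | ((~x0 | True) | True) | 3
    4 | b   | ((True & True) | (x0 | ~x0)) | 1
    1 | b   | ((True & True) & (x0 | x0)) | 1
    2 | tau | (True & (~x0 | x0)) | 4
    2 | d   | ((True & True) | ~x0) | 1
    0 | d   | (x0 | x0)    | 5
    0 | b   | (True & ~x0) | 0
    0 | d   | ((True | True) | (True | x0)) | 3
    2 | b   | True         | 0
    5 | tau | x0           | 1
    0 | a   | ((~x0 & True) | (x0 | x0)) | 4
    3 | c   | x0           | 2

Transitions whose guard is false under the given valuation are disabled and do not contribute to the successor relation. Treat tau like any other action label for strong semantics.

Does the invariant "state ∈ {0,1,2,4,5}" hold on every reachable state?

Safe = {0,1,2,4,5}
R = {0,1,2,3,4}
  0: ok
  1: ok
  2: ok
  3: VIOLATES
  4: ok
reach 3 via d — violates

Answer: INVARIANT VIOLATED at state 3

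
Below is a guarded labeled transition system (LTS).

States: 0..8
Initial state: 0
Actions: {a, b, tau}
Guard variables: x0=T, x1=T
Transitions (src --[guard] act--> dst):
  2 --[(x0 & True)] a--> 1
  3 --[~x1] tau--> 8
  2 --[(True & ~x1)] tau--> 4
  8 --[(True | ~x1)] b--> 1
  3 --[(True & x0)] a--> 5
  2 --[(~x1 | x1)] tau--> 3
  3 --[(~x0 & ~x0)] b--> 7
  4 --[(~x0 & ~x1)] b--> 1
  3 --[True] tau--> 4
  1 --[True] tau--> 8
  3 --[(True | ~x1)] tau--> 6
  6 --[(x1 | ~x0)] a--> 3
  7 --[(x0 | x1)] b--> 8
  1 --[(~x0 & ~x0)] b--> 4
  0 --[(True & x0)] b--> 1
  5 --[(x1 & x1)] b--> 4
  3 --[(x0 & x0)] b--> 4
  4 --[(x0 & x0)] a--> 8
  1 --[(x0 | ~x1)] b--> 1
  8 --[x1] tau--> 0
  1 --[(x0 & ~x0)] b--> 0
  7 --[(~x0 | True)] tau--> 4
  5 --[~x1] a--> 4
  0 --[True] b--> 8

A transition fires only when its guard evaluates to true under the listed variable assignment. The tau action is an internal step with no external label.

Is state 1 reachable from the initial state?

Answer: REACHABLE

Working:
After dropping false guards: 17 live edges.
L0 = {0}
L1 = {1,8}  now seen {0,1,8}
Reachable = {0,1,8}
witness 1: b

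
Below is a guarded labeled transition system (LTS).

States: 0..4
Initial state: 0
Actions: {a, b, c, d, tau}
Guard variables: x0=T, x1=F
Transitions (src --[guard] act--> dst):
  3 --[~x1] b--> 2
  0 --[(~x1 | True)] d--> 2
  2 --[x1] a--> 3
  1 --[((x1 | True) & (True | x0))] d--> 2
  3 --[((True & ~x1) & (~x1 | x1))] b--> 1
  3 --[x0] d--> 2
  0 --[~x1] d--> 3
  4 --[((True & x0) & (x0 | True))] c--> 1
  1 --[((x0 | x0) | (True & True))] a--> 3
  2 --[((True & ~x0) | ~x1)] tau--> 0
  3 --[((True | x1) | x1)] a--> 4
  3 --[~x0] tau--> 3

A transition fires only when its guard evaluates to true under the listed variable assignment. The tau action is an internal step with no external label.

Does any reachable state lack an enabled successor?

Answer: DEADLOCK-FREE

Working:
Reach set: {0,1,2,3,4}
  0: d→2  d→3  [deg 2]
  1: a→3  d→2  [deg 2]
  2: tau→0  [deg 1]
  3: a→4  b→1  b→2  d→2  [deg 4]
  4: c→1  [deg 1]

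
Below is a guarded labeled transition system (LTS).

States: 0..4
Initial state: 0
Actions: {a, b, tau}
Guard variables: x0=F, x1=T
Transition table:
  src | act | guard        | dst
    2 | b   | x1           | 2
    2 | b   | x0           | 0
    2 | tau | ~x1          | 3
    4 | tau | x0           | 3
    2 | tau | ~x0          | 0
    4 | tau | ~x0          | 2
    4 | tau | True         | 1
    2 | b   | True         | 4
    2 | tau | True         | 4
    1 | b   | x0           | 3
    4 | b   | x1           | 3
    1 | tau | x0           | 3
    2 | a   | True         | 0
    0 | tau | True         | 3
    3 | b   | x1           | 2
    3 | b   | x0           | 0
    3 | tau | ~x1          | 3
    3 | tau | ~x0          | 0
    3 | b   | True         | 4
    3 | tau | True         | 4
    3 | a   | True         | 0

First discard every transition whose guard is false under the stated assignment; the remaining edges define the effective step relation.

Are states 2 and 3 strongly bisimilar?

Bisimulation quotient by refinement:
  π0 = {{0,1,2,3,4}}
  π1 = {{0},{1},{2,3},{4}}
Fixed point at round 2; 4 class(es).
2∈{2,3}, 3∈{2,3}

Answer: BISIMILAR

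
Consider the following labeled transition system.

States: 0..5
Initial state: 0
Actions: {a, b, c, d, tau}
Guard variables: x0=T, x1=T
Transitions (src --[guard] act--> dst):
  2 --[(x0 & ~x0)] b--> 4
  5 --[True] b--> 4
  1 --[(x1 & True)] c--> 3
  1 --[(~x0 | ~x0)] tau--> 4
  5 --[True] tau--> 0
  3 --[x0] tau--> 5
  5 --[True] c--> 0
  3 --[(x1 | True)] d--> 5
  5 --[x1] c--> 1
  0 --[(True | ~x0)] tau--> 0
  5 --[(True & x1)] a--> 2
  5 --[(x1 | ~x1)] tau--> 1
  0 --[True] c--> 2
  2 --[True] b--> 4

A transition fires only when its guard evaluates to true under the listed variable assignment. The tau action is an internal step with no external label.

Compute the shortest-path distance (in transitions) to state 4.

Layered search for 4:
  L0 = {0}
  L1 = {2}
  L2 = {4}
4 enters at depth 2; path c·b

Answer: 2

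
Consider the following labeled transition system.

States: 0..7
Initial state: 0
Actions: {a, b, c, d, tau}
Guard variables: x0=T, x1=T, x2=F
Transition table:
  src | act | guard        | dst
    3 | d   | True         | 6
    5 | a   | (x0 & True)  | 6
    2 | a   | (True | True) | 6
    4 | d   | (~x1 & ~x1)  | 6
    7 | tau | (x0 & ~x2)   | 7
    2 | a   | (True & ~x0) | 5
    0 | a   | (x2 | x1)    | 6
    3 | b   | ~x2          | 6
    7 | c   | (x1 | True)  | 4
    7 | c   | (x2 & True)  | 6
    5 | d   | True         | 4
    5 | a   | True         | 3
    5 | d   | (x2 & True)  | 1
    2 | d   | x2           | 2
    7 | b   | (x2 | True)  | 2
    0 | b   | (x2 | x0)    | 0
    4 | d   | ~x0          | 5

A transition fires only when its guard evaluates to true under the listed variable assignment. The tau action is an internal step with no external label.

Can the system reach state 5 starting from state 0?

Answer: UNREACHABLE

Analysis:
Guard filter leaves 11 enabled edge(s).
depth 0: {0}
depth 1: {6}  now seen {0,6}
Reachable = {0,6}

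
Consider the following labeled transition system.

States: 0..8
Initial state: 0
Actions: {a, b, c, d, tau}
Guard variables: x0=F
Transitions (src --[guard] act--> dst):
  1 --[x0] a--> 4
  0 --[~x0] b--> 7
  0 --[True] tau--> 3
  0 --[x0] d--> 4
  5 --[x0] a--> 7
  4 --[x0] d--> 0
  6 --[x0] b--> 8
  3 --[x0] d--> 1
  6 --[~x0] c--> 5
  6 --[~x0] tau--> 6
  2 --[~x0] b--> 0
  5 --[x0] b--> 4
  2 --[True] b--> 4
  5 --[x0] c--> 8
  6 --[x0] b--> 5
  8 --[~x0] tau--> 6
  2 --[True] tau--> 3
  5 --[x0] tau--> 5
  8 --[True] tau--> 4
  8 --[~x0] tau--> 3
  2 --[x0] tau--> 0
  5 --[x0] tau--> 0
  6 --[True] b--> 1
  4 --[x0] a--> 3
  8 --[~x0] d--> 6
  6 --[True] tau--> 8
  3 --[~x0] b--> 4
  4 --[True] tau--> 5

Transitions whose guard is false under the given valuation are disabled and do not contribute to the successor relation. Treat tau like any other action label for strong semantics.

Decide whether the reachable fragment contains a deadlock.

Answer: DEADLOCK at state 5

Trace:
Reachable = {0,3,4,5,7}
  0: b→7  tau→3  [deg 2]
  3: b→4  [deg 1]
  4: tau→5  [deg 1]
  5: ∅  [deadlock]
  7: ∅  [deadlock]
Path to 5: tau·b·tau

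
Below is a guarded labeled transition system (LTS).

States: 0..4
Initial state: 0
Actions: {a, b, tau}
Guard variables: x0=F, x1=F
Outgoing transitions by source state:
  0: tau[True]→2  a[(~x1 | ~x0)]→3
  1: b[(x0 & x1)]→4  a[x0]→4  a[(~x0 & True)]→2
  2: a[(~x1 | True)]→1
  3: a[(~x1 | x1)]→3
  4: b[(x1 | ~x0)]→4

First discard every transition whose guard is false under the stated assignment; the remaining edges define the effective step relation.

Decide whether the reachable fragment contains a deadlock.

Answer: DEADLOCK-FREE

Working:
Reachable = {0,1,2,3}
  0: a→3  tau→2  [2 exit(s)]
  1: a→2  [1 exit(s)]
  2: a→1  [1 exit(s)]
  3: a→3  [1 exit(s)]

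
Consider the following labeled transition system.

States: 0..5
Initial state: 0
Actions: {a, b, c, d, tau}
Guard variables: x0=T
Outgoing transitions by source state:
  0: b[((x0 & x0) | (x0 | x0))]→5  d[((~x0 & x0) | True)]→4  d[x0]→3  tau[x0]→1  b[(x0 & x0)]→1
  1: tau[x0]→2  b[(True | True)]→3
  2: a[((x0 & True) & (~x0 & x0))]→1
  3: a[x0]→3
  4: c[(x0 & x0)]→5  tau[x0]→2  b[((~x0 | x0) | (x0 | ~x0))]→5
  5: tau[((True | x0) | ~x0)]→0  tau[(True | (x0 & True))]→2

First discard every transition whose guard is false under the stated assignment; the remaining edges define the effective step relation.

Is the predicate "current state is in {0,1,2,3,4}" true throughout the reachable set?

Answer: INVARIANT VIOLATED at state 5

Analysis:
Allowed set {0,1,2,3,4}
Reachable = {0,1,2,3,4,5}
  0: safe
  1: safe
  2: safe
  3: safe
  4: safe
  5: VIOLATES
witness against invariant: b → 5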